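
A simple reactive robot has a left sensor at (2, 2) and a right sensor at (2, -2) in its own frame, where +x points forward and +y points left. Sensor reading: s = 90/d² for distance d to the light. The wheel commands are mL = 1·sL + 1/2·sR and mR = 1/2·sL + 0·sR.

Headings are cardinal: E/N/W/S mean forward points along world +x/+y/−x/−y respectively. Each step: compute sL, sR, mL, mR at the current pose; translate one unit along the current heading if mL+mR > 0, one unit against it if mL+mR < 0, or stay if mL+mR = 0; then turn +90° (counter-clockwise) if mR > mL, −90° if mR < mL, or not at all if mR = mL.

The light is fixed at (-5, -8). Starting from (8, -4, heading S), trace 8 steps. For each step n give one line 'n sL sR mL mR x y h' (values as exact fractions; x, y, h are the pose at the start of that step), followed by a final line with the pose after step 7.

0 90/229 18/25 4311/5725 45/229 8 -4 S
1 45/61 45/73 9315/8906 45/122 8 -5 W
2 18/25 90/221 5103/5525 9/25 7 -5 N
3 45/116 9/20 711/1160 45/232 7 -4 E
4 90/229 18/25 4311/5725 45/229 8 -4 S
5 45/61 45/73 9315/8906 45/122 8 -5 W
6 18/25 90/221 5103/5525 9/25 7 -5 N
7 45/116 9/20 711/1160 45/232 7 -4 E
final 8 -4 S

n=0: pose=(8,-4,S); sL=90/229, sR=18/25; mL=4311/5725, mR=45/229; mL+mR=5436/5725 → advance +1; mR−mL=-3186/5725 → turn -1·90°
n=1: pose=(8,-5,W); sL=45/61, sR=45/73; mL=9315/8906, mR=45/122; mL+mR=6300/4453 → advance +1; mR−mL=-3015/4453 → turn -1·90°
n=2: pose=(7,-5,N); sL=18/25, sR=90/221; mL=5103/5525, mR=9/25; mL+mR=7092/5525 → advance +1; mR−mL=-3114/5525 → turn -1·90°
n=3: pose=(7,-4,E); sL=45/116, sR=9/20; mL=711/1160, mR=45/232; mL+mR=117/145 → advance +1; mR−mL=-243/580 → turn -1·90°
n=4: pose=(8,-4,S); sL=90/229, sR=18/25; mL=4311/5725, mR=45/229; mL+mR=5436/5725 → advance +1; mR−mL=-3186/5725 → turn -1·90°
n=5: pose=(8,-5,W); sL=45/61, sR=45/73; mL=9315/8906, mR=45/122; mL+mR=6300/4453 → advance +1; mR−mL=-3015/4453 → turn -1·90°
n=6: pose=(7,-5,N); sL=18/25, sR=90/221; mL=5103/5525, mR=9/25; mL+mR=7092/5525 → advance +1; mR−mL=-3114/5525 → turn -1·90°
n=7: pose=(7,-4,E); sL=45/116, sR=9/20; mL=711/1160, mR=45/232; mL+mR=117/145 → advance +1; mR−mL=-243/580 → turn -1·90°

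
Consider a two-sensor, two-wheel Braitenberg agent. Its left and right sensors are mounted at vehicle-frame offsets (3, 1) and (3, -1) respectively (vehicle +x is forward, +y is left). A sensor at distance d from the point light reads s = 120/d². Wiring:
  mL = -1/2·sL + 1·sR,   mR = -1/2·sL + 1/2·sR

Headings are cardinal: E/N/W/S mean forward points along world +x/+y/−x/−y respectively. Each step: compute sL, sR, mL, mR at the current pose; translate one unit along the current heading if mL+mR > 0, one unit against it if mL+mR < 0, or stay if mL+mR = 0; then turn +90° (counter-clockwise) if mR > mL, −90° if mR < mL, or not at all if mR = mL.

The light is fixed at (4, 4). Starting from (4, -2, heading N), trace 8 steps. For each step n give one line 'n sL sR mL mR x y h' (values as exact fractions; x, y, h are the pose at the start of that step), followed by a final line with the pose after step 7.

0 12 12 6 0 4 -2 N
1 24/5 8/3 4/15 -16/15 4 -1 E
2 15/8 30/17 225/272 -15/272 3 -1 S
3 24/13 120/41 1068/533 288/533 3 -2 W
4 20/3 12 26/3 8/3 2 -2 N
5 120/17 120/37 -180/629 -1200/629 2 -1 E
6 30/17 3/2 21/34 -9/68 1 -1 S
7 24/17 120/61 1308/1037 288/1037 1 -2 W
final 0 -2 N

n=0: pose=(4,-2,N); sL=12, sR=12; mL=6, mR=0; mL+mR=6 → advance +1; mR−mL=-6 → turn -1·90°
n=1: pose=(4,-1,E); sL=24/5, sR=8/3; mL=4/15, mR=-16/15; mL+mR=-4/5 → advance -1; mR−mL=-4/3 → turn -1·90°
n=2: pose=(3,-1,S); sL=15/8, sR=30/17; mL=225/272, mR=-15/272; mL+mR=105/136 → advance +1; mR−mL=-15/17 → turn -1·90°
n=3: pose=(3,-2,W); sL=24/13, sR=120/41; mL=1068/533, mR=288/533; mL+mR=1356/533 → advance +1; mR−mL=-60/41 → turn -1·90°
n=4: pose=(2,-2,N); sL=20/3, sR=12; mL=26/3, mR=8/3; mL+mR=34/3 → advance +1; mR−mL=-6 → turn -1·90°
n=5: pose=(2,-1,E); sL=120/17, sR=120/37; mL=-180/629, mR=-1200/629; mL+mR=-1380/629 → advance -1; mR−mL=-60/37 → turn -1·90°
n=6: pose=(1,-1,S); sL=30/17, sR=3/2; mL=21/34, mR=-9/68; mL+mR=33/68 → advance +1; mR−mL=-3/4 → turn -1·90°
n=7: pose=(1,-2,W); sL=24/17, sR=120/61; mL=1308/1037, mR=288/1037; mL+mR=1596/1037 → advance +1; mR−mL=-60/61 → turn -1·90°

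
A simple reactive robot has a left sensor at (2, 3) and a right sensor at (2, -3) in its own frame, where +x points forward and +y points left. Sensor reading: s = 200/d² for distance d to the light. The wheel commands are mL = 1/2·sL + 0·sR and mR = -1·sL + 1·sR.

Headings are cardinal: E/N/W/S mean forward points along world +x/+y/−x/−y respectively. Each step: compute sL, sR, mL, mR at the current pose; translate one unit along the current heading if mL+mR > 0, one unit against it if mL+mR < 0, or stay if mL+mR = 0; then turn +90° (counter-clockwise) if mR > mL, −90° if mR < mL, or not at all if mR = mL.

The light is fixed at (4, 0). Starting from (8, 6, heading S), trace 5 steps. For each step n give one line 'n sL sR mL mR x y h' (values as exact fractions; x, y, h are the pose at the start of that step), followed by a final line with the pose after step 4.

0 40/13 200/17 20/13 1920/221 8 6 S
1 2 5 1 3 8 5 E
2 200/53 200/113 100/53 -12000/5989 9 5 N
3 100/49 4 50/49 96/49 9 4 E
4 40/9 200/117 20/9 -320/117 10 4 N
final 10 3 E

n=0: pose=(8,6,S); sL=40/13, sR=200/17; mL=20/13, mR=1920/221; mL+mR=2260/221 → advance +1; mR−mL=1580/221 → turn +1·90°
n=1: pose=(8,5,E); sL=2, sR=5; mL=1, mR=3; mL+mR=4 → advance +1; mR−mL=2 → turn +1·90°
n=2: pose=(9,5,N); sL=200/53, sR=200/113; mL=100/53, mR=-12000/5989; mL+mR=-700/5989 → advance -1; mR−mL=-23300/5989 → turn -1·90°
n=3: pose=(9,4,E); sL=100/49, sR=4; mL=50/49, mR=96/49; mL+mR=146/49 → advance +1; mR−mL=46/49 → turn +1·90°
n=4: pose=(10,4,N); sL=40/9, sR=200/117; mL=20/9, mR=-320/117; mL+mR=-20/39 → advance -1; mR−mL=-580/117 → turn -1·90°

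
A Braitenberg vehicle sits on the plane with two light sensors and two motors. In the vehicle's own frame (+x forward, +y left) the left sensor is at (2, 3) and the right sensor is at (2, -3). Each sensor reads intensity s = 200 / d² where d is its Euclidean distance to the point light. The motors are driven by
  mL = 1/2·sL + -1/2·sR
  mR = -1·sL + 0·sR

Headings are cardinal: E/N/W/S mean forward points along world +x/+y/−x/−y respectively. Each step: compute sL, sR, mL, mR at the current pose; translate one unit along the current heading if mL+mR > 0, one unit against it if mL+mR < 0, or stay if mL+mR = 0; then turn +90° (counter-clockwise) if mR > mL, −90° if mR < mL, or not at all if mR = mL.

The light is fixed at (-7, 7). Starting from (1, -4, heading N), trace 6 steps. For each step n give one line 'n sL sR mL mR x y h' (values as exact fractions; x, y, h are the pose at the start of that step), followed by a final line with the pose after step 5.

n=0: pose=(1,-4,N); sL=100/53, sR=100/101; mL=2400/5353, mR=-100/53; mL+mR=-7700/5353 → advance -1; mR−mL=-12500/5353 → turn -1·90°
n=1: pose=(1,-5,E); sL=200/181, sR=8/13; mL=576/2353, mR=-200/181; mL+mR=-2024/2353 → advance -1; mR−mL=-3176/2353 → turn -1·90°
n=2: pose=(0,-5,S); sL=25/37, sR=50/53; mL=-525/3922, mR=-25/37; mL+mR=-3175/3922 → advance -1; mR−mL=-2125/3922 → turn -1·90°
n=3: pose=(0,-4,W); sL=200/221, sR=200/89; mL=-13200/19669, mR=-200/221; mL+mR=-31000/19669 → advance -1; mR−mL=-4600/19669 → turn -1·90°
n=4: pose=(1,-4,N); sL=100/53, sR=100/101; mL=2400/5353, mR=-100/53; mL+mR=-7700/5353 → advance -1; mR−mL=-12500/5353 → turn -1·90°
n=5: pose=(1,-5,E); sL=200/181, sR=8/13; mL=576/2353, mR=-200/181; mL+mR=-2024/2353 → advance -1; mR−mL=-3176/2353 → turn -1·90°

0 100/53 100/101 2400/5353 -100/53 1 -4 N
1 200/181 8/13 576/2353 -200/181 1 -5 E
2 25/37 50/53 -525/3922 -25/37 0 -5 S
3 200/221 200/89 -13200/19669 -200/221 0 -4 W
4 100/53 100/101 2400/5353 -100/53 1 -4 N
5 200/181 8/13 576/2353 -200/181 1 -5 E
final 0 -5 S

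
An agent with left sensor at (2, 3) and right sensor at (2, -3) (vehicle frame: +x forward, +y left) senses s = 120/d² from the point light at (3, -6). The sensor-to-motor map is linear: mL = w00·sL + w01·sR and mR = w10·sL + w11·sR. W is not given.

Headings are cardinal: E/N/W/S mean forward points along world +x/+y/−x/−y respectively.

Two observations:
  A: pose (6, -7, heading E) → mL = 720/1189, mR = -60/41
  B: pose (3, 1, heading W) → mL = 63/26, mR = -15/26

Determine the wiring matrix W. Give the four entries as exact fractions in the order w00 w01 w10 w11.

obs A: pose=(6,-7,E) → sL=120/29, sR=120/41, mL=720/1189, mR=-60/41
obs B: pose=(3,1,W) → sL=6, sR=15/13, mL=63/26, mR=-15/26
sensor matrix S = [[120/29, 120/41], [6, 15/13]]; det S = -197640/15457
solve [mL_A; mL_B] = S·[w00; w01] and [mR_A; mR_B] = S·[w10; w11]:
  w00 = 1/2, w01 = -1/2, w10 = 0, w11 = -1/2

1/2 -1/2 0 -1/2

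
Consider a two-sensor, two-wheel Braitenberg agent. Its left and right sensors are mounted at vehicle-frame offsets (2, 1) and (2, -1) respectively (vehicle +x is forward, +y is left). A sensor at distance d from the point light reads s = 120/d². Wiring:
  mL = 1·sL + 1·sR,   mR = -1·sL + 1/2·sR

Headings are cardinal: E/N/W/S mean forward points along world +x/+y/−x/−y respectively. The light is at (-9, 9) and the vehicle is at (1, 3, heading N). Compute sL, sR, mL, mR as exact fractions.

left sensor world pos  = (0, 5); dL² = 97
right sensor world pos = (2, 5); dR² = 137
sL = 120/97 = 120/97
sR = 120/137 = 120/137
mL = 1·sL + 1·sR = 28080/13289
mR = -1·sL + 1/2·sR = -10620/13289

120/97 120/137 28080/13289 -10620/13289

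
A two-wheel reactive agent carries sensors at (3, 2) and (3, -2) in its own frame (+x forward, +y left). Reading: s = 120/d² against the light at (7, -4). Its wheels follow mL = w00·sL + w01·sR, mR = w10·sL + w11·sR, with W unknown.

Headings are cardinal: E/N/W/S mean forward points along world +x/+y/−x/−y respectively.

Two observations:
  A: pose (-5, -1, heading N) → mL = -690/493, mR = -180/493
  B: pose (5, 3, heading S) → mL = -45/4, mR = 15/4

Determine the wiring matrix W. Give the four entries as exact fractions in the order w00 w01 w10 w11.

-1 -1 1 -1

obs A: pose=(-5,-1,N) → sL=15/29, sR=15/17, mL=-690/493, mR=-180/493
obs B: pose=(5,3,S) → sL=15/2, sR=15/4, mL=-45/4, mR=15/4
sensor matrix S = [[15/29, 15/17], [15/2, 15/4]]; det S = -9225/1972
solve [mL_A; mL_B] = S·[w00; w01] and [mR_A; mR_B] = S·[w10; w11]:
  w00 = -1, w01 = -1, w10 = 1, w11 = -1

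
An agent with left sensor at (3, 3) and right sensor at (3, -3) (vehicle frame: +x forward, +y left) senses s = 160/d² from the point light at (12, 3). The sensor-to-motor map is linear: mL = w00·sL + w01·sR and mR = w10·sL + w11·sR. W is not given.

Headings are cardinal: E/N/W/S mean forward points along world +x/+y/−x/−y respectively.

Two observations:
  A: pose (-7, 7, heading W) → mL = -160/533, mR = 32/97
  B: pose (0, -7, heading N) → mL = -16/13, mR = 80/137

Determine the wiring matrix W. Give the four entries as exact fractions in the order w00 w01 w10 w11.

0 -1 1 0

obs A: pose=(-7,7,W) → sL=32/97, sR=160/533, mL=-160/533, mR=32/97
obs B: pose=(0,-7,N) → sL=80/137, sR=16/13, mL=-16/13, mR=80/137
sensor matrix S = [[32/97, 160/533], [80/137, 16/13]]; det S = 1634304/7083037
solve [mL_A; mL_B] = S·[w00; w01] and [mR_A; mR_B] = S·[w10; w11]:
  w00 = 0, w01 = -1, w10 = 1, w11 = 0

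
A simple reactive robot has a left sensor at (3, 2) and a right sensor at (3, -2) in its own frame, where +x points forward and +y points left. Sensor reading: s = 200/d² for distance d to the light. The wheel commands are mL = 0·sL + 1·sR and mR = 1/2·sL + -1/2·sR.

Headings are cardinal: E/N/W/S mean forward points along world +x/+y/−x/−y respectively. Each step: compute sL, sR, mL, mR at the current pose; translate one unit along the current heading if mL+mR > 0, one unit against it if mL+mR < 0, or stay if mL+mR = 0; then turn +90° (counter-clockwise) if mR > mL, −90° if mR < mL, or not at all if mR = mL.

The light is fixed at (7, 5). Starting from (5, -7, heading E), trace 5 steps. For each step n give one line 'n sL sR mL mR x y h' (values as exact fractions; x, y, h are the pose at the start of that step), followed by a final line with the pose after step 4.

n=0: pose=(5,-7,E); sL=200/101, sR=200/197; mL=200/197, mR=9600/19897; mL+mR=29800/19897 → advance +1; mR−mL=-10600/19897 → turn -1·90°
n=1: pose=(6,-7,S); sL=100/113, sR=100/117; mL=100/117, mR=200/13221; mL+mR=11500/13221 → advance +1; mR−mL=-3700/4407 → turn -1·90°
n=2: pose=(6,-8,W); sL=200/241, sR=200/137; mL=200/137, mR=-10400/33017; mL+mR=37800/33017 → advance +1; mR−mL=-58600/33017 → turn -1·90°
n=3: pose=(5,-8,N); sL=50/29, sR=2; mL=2, mR=-4/29; mL+mR=54/29 → advance +1; mR−mL=-62/29 → turn -1·90°
n=4: pose=(5,-7,E); sL=200/101, sR=200/197; mL=200/197, mR=9600/19897; mL+mR=29800/19897 → advance +1; mR−mL=-10600/19897 → turn -1·90°

0 200/101 200/197 200/197 9600/19897 5 -7 E
1 100/113 100/117 100/117 200/13221 6 -7 S
2 200/241 200/137 200/137 -10400/33017 6 -8 W
3 50/29 2 2 -4/29 5 -8 N
4 200/101 200/197 200/197 9600/19897 5 -7 E
final 6 -7 S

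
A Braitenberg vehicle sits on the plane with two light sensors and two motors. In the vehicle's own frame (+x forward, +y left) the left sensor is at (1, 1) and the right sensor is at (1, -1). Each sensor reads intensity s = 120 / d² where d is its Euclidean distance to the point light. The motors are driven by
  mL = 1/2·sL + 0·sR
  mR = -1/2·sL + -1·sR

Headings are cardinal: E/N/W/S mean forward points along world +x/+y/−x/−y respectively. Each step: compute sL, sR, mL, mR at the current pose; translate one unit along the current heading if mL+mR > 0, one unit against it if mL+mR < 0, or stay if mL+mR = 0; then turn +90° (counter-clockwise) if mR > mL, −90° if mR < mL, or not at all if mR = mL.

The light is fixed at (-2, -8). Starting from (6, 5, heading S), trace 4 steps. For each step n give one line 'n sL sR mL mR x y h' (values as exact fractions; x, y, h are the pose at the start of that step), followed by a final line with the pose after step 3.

n=0: pose=(6,5,S); sL=8/15, sR=120/193; mL=4/15, mR=-2572/2895; mL+mR=-120/193 → advance -1; mR−mL=-3344/2895 → turn -1·90°
n=1: pose=(6,6,W); sL=60/109, sR=60/137; mL=30/109, mR=-10650/14933; mL+mR=-60/137 → advance -1; mR−mL=-14760/14933 → turn -1·90°
n=2: pose=(7,6,N); sL=120/289, sR=24/65; mL=60/289, mR=-10836/18785; mL+mR=-24/65 → advance -1; mR−mL=-14736/18785 → turn -1·90°
n=3: pose=(7,5,E); sL=15/37, sR=30/61; mL=15/74, mR=-3135/4514; mL+mR=-30/61 → advance -1; mR−mL=-2025/2257 → turn -1·90°

0 8/15 120/193 4/15 -2572/2895 6 5 S
1 60/109 60/137 30/109 -10650/14933 6 6 W
2 120/289 24/65 60/289 -10836/18785 7 6 N
3 15/37 30/61 15/74 -3135/4514 7 5 E
final 6 5 S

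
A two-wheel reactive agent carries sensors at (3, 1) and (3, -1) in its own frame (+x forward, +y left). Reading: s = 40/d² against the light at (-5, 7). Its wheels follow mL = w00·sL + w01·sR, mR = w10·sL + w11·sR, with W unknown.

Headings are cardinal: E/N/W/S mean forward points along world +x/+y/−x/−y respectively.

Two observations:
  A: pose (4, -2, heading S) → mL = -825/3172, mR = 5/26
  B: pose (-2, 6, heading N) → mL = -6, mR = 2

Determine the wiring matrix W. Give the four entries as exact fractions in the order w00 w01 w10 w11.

obs A: pose=(4,-2,S) → sL=10/61, sR=5/26, mL=-825/3172, mR=5/26
obs B: pose=(-2,6,N) → sL=5, sR=2, mL=-6, mR=2
sensor matrix S = [[10/61, 5/26], [5, 2]]; det S = -1005/1586
solve [mL_A; mL_B] = S·[w00; w01] and [mR_A; mR_B] = S·[w10; w11]:
  w00 = -1, w01 = -1/2, w10 = 0, w11 = 1

-1 -1/2 0 1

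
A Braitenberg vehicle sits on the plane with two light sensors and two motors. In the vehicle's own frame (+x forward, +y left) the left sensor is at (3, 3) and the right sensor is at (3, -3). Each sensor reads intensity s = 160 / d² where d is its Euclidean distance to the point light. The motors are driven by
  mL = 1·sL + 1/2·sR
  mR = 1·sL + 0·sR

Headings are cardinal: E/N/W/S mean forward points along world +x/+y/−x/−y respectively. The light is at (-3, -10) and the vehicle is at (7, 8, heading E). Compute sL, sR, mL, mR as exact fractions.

left sensor world pos  = (10, 11); dL² = 610
right sensor world pos = (10, 5); dR² = 394
sL = 160/610 = 16/61
sR = 160/394 = 80/197
mL = 1·sL + 1/2·sR = 5592/12017
mR = 1·sL + 0·sR = 16/61

16/61 80/197 5592/12017 16/61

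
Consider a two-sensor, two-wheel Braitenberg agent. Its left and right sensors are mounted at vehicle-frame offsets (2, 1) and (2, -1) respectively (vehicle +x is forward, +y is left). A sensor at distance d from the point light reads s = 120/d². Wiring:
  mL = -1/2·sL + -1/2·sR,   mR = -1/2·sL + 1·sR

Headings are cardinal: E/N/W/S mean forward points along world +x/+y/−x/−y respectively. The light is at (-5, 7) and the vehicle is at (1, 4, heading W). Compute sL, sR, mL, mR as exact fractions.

15/4 6 -39/8 33/8

left sensor world pos  = (-1, 3); dL² = 32
right sensor world pos = (-1, 5); dR² = 20
sL = 120/32 = 15/4
sR = 120/20 = 6
mL = -1/2·sL + -1/2·sR = -39/8
mR = -1/2·sL + 1·sR = 33/8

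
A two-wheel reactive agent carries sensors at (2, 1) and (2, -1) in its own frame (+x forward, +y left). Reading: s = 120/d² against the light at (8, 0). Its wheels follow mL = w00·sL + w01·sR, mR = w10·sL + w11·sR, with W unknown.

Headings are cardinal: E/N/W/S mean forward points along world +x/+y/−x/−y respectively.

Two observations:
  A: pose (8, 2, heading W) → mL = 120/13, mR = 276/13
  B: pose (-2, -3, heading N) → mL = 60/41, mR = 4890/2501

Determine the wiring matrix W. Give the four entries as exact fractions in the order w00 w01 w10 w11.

obs A: pose=(8,2,W) → sL=24, sR=120/13, mL=120/13, mR=276/13
obs B: pose=(-2,-3,N) → sL=60/61, sR=60/41, mL=60/41, mR=4890/2501
sensor matrix S = [[24, 120/13], [60/61, 60/41]]; det S = 846720/32513
solve [mL_A; mL_B] = S·[w00; w01] and [mR_A; mR_B] = S·[w10; w11]:
  w00 = 0, w01 = 1, w10 = 1/2, w11 = 1

0 1 1/2 1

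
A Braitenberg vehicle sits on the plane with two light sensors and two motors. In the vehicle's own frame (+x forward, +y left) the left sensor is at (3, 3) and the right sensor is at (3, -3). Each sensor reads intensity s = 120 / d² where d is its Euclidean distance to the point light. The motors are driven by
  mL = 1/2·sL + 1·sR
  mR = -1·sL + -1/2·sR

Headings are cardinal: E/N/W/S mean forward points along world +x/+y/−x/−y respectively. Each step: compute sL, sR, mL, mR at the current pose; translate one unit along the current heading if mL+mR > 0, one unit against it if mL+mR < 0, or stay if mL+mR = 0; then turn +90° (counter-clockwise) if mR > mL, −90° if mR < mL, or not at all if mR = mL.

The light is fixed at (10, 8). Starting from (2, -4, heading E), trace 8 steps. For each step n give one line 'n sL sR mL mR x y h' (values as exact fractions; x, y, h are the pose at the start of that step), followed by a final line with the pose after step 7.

n=0: pose=(2,-4,E); sL=60/53, sR=12/25; mL=1386/1325, mR=-1818/1325; mL+mR=-432/1325 → advance -1; mR−mL=-3204/1325 → turn -1·90°
n=1: pose=(1,-4,S); sL=40/87, sR=40/123; mL=660/1189, mR=-740/1189; mL+mR=-80/1189 → advance -1; mR−mL=-1400/1189 → turn -1·90°
n=2: pose=(1,-3,W); sL=6/17, sR=15/26; mL=333/442, mR=-567/884; mL+mR=99/884 → advance +1; mR−mL=-1233/884 → turn -1·90°
n=3: pose=(0,-3,N); sL=120/233, sR=120/113; mL=34740/26329, mR=-27540/26329; mL+mR=7200/26329 → advance +1; mR−mL=-62280/26329 → turn -1·90°
n=4: pose=(0,-2,E); sL=60/49, sR=60/109; mL=6210/5341, mR=-8010/5341; mL+mR=-1800/5341 → advance -1; mR−mL=-14220/5341 → turn -1·90°
n=5: pose=(-1,-2,S); sL=120/233, sR=24/73; mL=9972/17009, mR=-11556/17009; mL+mR=-1584/17009 → advance -1; mR−mL=-21528/17009 → turn -1·90°
n=6: pose=(-1,-1,W); sL=6/17, sR=15/29; mL=342/493, mR=-603/986; mL+mR=81/986 → advance +1; mR−mL=-1287/986 → turn -1·90°
n=7: pose=(-2,-1,N); sL=40/87, sR=40/39; mL=1420/1131, mR=-1100/1131; mL+mR=320/1131 → advance +1; mR−mL=-840/377 → turn -1·90°

0 60/53 12/25 1386/1325 -1818/1325 2 -4 E
1 40/87 40/123 660/1189 -740/1189 1 -4 S
2 6/17 15/26 333/442 -567/884 1 -3 W
3 120/233 120/113 34740/26329 -27540/26329 0 -3 N
4 60/49 60/109 6210/5341 -8010/5341 0 -2 E
5 120/233 24/73 9972/17009 -11556/17009 -1 -2 S
6 6/17 15/29 342/493 -603/986 -1 -1 W
7 40/87 40/39 1420/1131 -1100/1131 -2 -1 N
final -2 0 E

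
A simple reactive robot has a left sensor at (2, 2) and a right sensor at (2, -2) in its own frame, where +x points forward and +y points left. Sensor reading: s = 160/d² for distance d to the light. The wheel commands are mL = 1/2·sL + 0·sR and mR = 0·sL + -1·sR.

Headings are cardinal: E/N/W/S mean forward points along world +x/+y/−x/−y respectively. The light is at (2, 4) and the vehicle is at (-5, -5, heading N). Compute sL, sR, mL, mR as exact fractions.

left sensor world pos  = (-7, -3); dL² = 130
right sensor world pos = (-3, -3); dR² = 74
sL = 160/130 = 16/13
sR = 160/74 = 80/37
mL = 1/2·sL + 0·sR = 8/13
mR = 0·sL + -1·sR = -80/37

16/13 80/37 8/13 -80/37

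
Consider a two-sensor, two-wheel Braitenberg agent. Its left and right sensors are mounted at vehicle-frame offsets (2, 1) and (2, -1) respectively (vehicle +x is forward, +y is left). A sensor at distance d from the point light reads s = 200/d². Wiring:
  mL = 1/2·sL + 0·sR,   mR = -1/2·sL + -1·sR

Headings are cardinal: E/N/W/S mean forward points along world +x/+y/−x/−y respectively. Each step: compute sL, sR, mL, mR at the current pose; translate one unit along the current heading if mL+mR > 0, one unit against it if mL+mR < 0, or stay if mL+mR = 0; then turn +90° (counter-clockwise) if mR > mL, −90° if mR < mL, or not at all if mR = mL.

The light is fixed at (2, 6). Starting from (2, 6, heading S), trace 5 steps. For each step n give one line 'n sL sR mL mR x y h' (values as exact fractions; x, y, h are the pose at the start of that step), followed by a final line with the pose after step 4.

0 40 40 20 -60 2 6 S
1 50 25 25 -50 2 7 W
2 200/9 200/13 100/9 -3100/117 3 7 N
3 20 20 10 -30 3 6 E
4 40 40 20 -60 2 6 S
final 2 7 W

n=0: pose=(2,6,S); sL=40, sR=40; mL=20, mR=-60; mL+mR=-40 → advance -1; mR−mL=-80 → turn -1·90°
n=1: pose=(2,7,W); sL=50, sR=25; mL=25, mR=-50; mL+mR=-25 → advance -1; mR−mL=-75 → turn -1·90°
n=2: pose=(3,7,N); sL=200/9, sR=200/13; mL=100/9, mR=-3100/117; mL+mR=-200/13 → advance -1; mR−mL=-4400/117 → turn -1·90°
n=3: pose=(3,6,E); sL=20, sR=20; mL=10, mR=-30; mL+mR=-20 → advance -1; mR−mL=-40 → turn -1·90°
n=4: pose=(2,6,S); sL=40, sR=40; mL=20, mR=-60; mL+mR=-40 → advance -1; mR−mL=-80 → turn -1·90°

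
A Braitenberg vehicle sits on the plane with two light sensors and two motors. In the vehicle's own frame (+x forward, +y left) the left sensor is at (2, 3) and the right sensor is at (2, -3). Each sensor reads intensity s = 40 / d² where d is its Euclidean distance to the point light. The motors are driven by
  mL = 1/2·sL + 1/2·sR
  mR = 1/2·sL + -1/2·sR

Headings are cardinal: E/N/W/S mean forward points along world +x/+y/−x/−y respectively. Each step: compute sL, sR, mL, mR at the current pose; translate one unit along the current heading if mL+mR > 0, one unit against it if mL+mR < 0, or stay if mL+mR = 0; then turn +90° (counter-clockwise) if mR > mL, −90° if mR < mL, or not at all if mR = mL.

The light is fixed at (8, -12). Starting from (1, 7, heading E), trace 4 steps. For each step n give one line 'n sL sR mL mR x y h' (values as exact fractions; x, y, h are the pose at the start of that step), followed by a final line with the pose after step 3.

n=0: pose=(1,7,E); sL=40/509, sR=40/281; mL=15800/143029, mR=-4560/143029; mL+mR=40/509 → advance +1; mR−mL=-40/281 → turn -1·90°
n=1: pose=(2,7,S); sL=20/149, sR=4/37; mL=668/5513, mR=72/5513; mL+mR=20/149 → advance +1; mR−mL=-4/37 → turn -1·90°
n=2: pose=(2,6,W); sL=40/289, sR=8/101; mL=3176/29189, mR=864/29189; mL+mR=40/289 → advance +1; mR−mL=-8/101 → turn -1·90°
n=3: pose=(1,6,N); sL=2/25, sR=5/52; mL=229/2600, mR=-21/2600; mL+mR=2/25 → advance +1; mR−mL=-5/52 → turn -1·90°

0 40/509 40/281 15800/143029 -4560/143029 1 7 E
1 20/149 4/37 668/5513 72/5513 2 7 S
2 40/289 8/101 3176/29189 864/29189 2 6 W
3 2/25 5/52 229/2600 -21/2600 1 6 N
final 1 7 E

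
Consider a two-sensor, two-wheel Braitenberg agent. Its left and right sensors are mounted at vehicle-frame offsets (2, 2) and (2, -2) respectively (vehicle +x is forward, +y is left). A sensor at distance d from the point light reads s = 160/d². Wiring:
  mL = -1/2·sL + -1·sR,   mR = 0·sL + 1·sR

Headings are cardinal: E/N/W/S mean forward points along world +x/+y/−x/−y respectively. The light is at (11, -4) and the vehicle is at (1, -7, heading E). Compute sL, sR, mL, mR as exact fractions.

left sensor world pos  = (3, -5); dL² = 65
right sensor world pos = (3, -9); dR² = 89
sL = 160/65 = 32/13
sR = 160/89 = 160/89
mL = -1/2·sL + -1·sR = -3504/1157
mR = 0·sL + 1·sR = 160/89

32/13 160/89 -3504/1157 160/89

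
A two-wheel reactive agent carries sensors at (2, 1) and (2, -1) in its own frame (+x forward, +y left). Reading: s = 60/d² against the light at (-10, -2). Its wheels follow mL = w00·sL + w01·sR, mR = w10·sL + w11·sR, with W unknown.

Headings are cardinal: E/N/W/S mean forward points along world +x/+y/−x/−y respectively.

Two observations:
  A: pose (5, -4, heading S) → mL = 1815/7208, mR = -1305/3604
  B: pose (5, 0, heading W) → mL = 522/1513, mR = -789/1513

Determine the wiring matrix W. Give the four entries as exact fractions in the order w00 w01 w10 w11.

obs A: pose=(5,-4,S) → sL=15/68, sR=15/53, mL=1815/7208, mR=-1305/3604
obs B: pose=(5,0,W) → sL=6/17, sR=30/89, mL=522/1513, mR=-789/1513
sensor matrix S = [[15/68, 15/53], [6/17, 30/89]]; det S = -4095/160378
solve [mL_A; mL_B] = S·[w00; w01] and [mR_A; mR_B] = S·[w10; w11]:
  w00 = 1/2, w01 = 1/2, w10 = -1, w11 = -1/2

1/2 1/2 -1 -1/2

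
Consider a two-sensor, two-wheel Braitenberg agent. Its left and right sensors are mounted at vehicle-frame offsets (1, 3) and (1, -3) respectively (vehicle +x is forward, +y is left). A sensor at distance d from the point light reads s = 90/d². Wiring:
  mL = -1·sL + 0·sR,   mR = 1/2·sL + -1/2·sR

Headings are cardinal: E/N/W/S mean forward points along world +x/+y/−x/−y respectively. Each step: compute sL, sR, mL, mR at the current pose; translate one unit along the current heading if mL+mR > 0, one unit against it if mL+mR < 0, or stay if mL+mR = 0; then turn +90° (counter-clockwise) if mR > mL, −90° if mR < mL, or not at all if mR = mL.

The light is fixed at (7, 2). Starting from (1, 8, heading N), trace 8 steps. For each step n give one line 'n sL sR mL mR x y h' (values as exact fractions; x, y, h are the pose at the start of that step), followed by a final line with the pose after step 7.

0 9/13 45/29 -9/13 -162/377 1 8 N
1 90/53 90/113 -90/53 2700/5989 1 7 W
2 9/2 9/8 -9/2 27/16 2 7 S
3 90/97 18/5 -90/97 -648/485 2 8 E
4 45/17 45/53 -45/17 810/901 1 8 S
5 18/25 90/41 -18/25 -756/1025 1 9 E
6 45/26 45/68 -45/26 945/1768 0 9 S
7 90/157 90/61 -90/157 -4320/9577 0 10 E
final -1 10 N

n=0: pose=(1,8,N); sL=9/13, sR=45/29; mL=-9/13, mR=-162/377; mL+mR=-423/377 → advance -1; mR−mL=99/377 → turn +1·90°
n=1: pose=(1,7,W); sL=90/53, sR=90/113; mL=-90/53, mR=2700/5989; mL+mR=-7470/5989 → advance -1; mR−mL=12870/5989 → turn +1·90°
n=2: pose=(2,7,S); sL=9/2, sR=9/8; mL=-9/2, mR=27/16; mL+mR=-45/16 → advance -1; mR−mL=99/16 → turn +1·90°
n=3: pose=(2,8,E); sL=90/97, sR=18/5; mL=-90/97, mR=-648/485; mL+mR=-1098/485 → advance -1; mR−mL=-198/485 → turn -1·90°
n=4: pose=(1,8,S); sL=45/17, sR=45/53; mL=-45/17, mR=810/901; mL+mR=-1575/901 → advance -1; mR−mL=3195/901 → turn +1·90°
n=5: pose=(1,9,E); sL=18/25, sR=90/41; mL=-18/25, mR=-756/1025; mL+mR=-1494/1025 → advance -1; mR−mL=-18/1025 → turn -1·90°
n=6: pose=(0,9,S); sL=45/26, sR=45/68; mL=-45/26, mR=945/1768; mL+mR=-2115/1768 → advance -1; mR−mL=4005/1768 → turn +1·90°
n=7: pose=(0,10,E); sL=90/157, sR=90/61; mL=-90/157, mR=-4320/9577; mL+mR=-9810/9577 → advance -1; mR−mL=1170/9577 → turn +1·90°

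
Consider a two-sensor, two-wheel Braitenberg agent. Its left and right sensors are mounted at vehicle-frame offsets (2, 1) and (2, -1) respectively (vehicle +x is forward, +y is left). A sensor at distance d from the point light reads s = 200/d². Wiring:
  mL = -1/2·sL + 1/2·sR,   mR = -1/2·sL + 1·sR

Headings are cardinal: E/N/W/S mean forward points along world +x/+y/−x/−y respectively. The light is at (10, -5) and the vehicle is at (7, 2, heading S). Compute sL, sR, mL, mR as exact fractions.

200/29 200/41 -1200/1189 1700/1189

left sensor world pos  = (8, 0); dL² = 29
right sensor world pos = (6, 0); dR² = 41
sL = 200/29 = 200/29
sR = 200/41 = 200/41
mL = -1/2·sL + 1/2·sR = -1200/1189
mR = -1/2·sL + 1·sR = 1700/1189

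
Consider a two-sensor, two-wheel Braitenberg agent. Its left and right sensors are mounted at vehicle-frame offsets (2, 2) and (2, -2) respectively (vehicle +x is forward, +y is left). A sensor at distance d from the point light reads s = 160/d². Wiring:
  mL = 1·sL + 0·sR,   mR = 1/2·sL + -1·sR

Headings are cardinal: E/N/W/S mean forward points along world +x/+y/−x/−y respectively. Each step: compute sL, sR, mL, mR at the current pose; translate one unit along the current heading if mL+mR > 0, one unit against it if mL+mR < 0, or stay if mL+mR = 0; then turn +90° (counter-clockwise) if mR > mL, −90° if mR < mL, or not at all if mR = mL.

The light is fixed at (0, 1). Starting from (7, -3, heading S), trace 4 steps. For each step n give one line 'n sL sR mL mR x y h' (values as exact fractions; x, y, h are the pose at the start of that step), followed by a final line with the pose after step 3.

n=0: pose=(7,-3,S); sL=160/117, sR=160/61; mL=160/117, mR=-13840/7137; mL+mR=-1360/2379 → advance -1; mR−mL=-23600/7137 → turn -1·90°
n=1: pose=(7,-2,W); sL=16/5, sR=80/13; mL=16/5, mR=-296/65; mL+mR=-88/65 → advance -1; mR−mL=-504/65 → turn -1·90°
n=2: pose=(8,-2,N); sL=160/37, sR=160/101; mL=160/37, mR=2160/3737; mL+mR=18320/3737 → advance +1; mR−mL=-14000/3737 → turn -1·90°
n=3: pose=(8,-1,E); sL=8/5, sR=40/29; mL=8/5, mR=-84/145; mL+mR=148/145 → advance +1; mR−mL=-316/145 → turn -1·90°

0 160/117 160/61 160/117 -13840/7137 7 -3 S
1 16/5 80/13 16/5 -296/65 7 -2 W
2 160/37 160/101 160/37 2160/3737 8 -2 N
3 8/5 40/29 8/5 -84/145 8 -1 E
final 9 -1 S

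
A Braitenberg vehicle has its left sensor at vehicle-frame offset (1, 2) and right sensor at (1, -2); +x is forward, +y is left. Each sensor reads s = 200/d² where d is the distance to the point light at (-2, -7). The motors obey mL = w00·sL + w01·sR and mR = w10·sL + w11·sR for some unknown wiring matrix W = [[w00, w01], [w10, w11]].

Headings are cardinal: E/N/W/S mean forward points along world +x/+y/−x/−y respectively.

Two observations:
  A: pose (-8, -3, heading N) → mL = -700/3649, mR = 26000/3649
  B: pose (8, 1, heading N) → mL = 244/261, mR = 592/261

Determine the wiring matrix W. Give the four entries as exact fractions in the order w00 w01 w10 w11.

obs A: pose=(-8,-3,N) → sL=200/89, sR=200/41, mL=-700/3649, mR=26000/3649
obs B: pose=(8,1,N) → sL=40/29, sR=8/9, mL=244/261, mR=592/261
sensor matrix S = [[200/89, 200/41], [40/29, 8/9]]; det S = -4505600/952389
solve [mL_A; mL_B] = S·[w00; w01] and [mR_A; mR_B] = S·[w10; w11]:
  w00 = 1, w01 = -1/2, w10 = 1, w11 = 1

1 -1/2 1 1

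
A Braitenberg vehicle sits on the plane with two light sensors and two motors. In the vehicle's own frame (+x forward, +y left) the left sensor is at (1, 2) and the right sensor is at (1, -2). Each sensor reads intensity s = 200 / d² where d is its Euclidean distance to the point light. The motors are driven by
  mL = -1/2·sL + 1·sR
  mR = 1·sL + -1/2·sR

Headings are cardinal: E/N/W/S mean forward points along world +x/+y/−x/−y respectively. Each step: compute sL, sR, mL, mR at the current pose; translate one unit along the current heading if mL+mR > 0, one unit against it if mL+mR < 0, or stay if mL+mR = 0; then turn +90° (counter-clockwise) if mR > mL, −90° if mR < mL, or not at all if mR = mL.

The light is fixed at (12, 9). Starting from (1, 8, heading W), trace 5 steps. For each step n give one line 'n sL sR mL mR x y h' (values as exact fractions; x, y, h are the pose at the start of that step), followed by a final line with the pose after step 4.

n=0: pose=(1,8,W); sL=200/153, sR=40/29; mL=3220/4437, mR=2740/4437; mL+mR=5960/4437 → advance +1; mR−mL=-160/1479 → turn -1·90°
n=1: pose=(0,8,N); sL=50/49, sR=2; mL=73/49, mR=1/49; mL+mR=74/49 → advance +1; mR−mL=-72/49 → turn -1·90°
n=2: pose=(0,9,E); sL=8/5, sR=8/5; mL=4/5, mR=4/5; mL+mR=8/5 → advance +1; mR−mL=0 → turn +0·90°
n=3: pose=(1,9,E); sL=25/13, sR=25/13; mL=25/26, mR=25/26; mL+mR=25/13 → advance +1; mR−mL=0 → turn +0·90°
n=4: pose=(2,9,E); sL=40/17, sR=40/17; mL=20/17, mR=20/17; mL+mR=40/17 → advance +1; mR−mL=0 → turn +0·90°

0 200/153 40/29 3220/4437 2740/4437 1 8 W
1 50/49 2 73/49 1/49 0 8 N
2 8/5 8/5 4/5 4/5 0 9 E
3 25/13 25/13 25/26 25/26 1 9 E
4 40/17 40/17 20/17 20/17 2 9 E
final 3 9 E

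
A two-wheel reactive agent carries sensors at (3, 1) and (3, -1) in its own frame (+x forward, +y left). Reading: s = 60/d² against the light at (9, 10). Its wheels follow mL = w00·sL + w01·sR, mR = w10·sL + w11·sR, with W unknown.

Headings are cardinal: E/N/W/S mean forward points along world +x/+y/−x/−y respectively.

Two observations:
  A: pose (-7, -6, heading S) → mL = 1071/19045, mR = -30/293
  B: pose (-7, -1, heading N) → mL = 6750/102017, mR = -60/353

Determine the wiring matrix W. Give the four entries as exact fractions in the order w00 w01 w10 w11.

obs A: pose=(-7,-6,S) → sL=30/293, sR=6/65, mL=1071/19045, mR=-30/293
obs B: pose=(-7,-1,N) → sL=60/353, sR=60/289, mL=6750/102017, mR=-60/353
sensor matrix S = [[30/293, 6/65], [60/353, 60/289]]; det S = 2163456/388582753
solve [mL_A; mL_B] = S·[w00; w01] and [mR_A; mR_B] = S·[w10; w11]:
  w00 = 1, w01 = -1/2, w10 = -1, w11 = 0

1 -1/2 -1 0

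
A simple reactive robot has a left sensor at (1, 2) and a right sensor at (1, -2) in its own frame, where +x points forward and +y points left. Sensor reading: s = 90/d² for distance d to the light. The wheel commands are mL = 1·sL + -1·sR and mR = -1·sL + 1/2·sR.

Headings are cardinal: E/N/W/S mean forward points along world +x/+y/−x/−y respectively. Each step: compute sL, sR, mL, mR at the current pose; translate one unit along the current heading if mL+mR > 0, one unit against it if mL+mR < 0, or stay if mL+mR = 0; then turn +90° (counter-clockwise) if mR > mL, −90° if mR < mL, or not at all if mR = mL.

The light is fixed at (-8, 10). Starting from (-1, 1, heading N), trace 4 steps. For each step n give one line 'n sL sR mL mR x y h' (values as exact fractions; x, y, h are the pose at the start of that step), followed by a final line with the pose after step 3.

0 90/89 18/29 1008/2581 -1809/2581 -1 1 N
1 45/64 45/104 225/832 -405/832 -1 0 E
2 18/37 90/137 -864/5069 -801/5069 -2 0 S
3 45/49 9/17 324/833 -1089/1666 -2 1 E
final -3 1 S

n=0: pose=(-1,1,N); sL=90/89, sR=18/29; mL=1008/2581, mR=-1809/2581; mL+mR=-9/29 → advance -1; mR−mL=-2817/2581 → turn -1·90°
n=1: pose=(-1,0,E); sL=45/64, sR=45/104; mL=225/832, mR=-405/832; mL+mR=-45/208 → advance -1; mR−mL=-315/416 → turn -1·90°
n=2: pose=(-2,0,S); sL=18/37, sR=90/137; mL=-864/5069, mR=-801/5069; mL+mR=-45/137 → advance -1; mR−mL=63/5069 → turn +1·90°
n=3: pose=(-2,1,E); sL=45/49, sR=9/17; mL=324/833, mR=-1089/1666; mL+mR=-9/34 → advance -1; mR−mL=-1737/1666 → turn -1·90°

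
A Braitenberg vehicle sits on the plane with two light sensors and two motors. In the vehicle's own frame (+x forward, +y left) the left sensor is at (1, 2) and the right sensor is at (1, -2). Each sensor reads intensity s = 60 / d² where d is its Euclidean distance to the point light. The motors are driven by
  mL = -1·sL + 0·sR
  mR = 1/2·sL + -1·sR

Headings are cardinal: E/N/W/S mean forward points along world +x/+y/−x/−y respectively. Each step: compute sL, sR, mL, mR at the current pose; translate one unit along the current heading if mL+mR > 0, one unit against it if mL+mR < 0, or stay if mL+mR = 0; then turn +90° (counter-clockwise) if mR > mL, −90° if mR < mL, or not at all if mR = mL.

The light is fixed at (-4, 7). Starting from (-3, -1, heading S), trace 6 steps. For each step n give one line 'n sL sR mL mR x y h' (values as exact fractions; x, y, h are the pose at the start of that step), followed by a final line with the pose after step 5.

0 2/3 30/41 -2/3 -49/123 -3 -1 S
1 60/29 12/17 -60/29 162/493 -3 0 E
2 3/2 3/2 -3/2 -3/4 -4 0 N
3 60/101 60/37 -60/101 -4950/3737 -4 -1 W
4 6/5 30/29 -6/5 -63/145 -3 -1 N
5 60/121 60/49 -60/121 -5790/5929 -3 -2 W
final -2 -2 N

n=0: pose=(-3,-1,S); sL=2/3, sR=30/41; mL=-2/3, mR=-49/123; mL+mR=-131/123 → advance -1; mR−mL=11/41 → turn +1·90°
n=1: pose=(-3,0,E); sL=60/29, sR=12/17; mL=-60/29, mR=162/493; mL+mR=-858/493 → advance -1; mR−mL=1182/493 → turn +1·90°
n=2: pose=(-4,0,N); sL=3/2, sR=3/2; mL=-3/2, mR=-3/4; mL+mR=-9/4 → advance -1; mR−mL=3/4 → turn +1·90°
n=3: pose=(-4,-1,W); sL=60/101, sR=60/37; mL=-60/101, mR=-4950/3737; mL+mR=-7170/3737 → advance -1; mR−mL=-2730/3737 → turn -1·90°
n=4: pose=(-3,-1,N); sL=6/5, sR=30/29; mL=-6/5, mR=-63/145; mL+mR=-237/145 → advance -1; mR−mL=111/145 → turn +1·90°
n=5: pose=(-3,-2,W); sL=60/121, sR=60/49; mL=-60/121, mR=-5790/5929; mL+mR=-8730/5929 → advance -1; mR−mL=-2850/5929 → turn -1·90°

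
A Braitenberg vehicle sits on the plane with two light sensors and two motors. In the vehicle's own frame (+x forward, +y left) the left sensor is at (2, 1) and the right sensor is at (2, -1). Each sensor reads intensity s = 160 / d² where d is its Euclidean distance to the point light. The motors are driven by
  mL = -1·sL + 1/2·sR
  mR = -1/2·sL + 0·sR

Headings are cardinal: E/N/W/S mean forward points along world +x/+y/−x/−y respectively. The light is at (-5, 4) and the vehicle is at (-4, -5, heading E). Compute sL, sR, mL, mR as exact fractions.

left sensor world pos  = (-2, -4); dL² = 73
right sensor world pos = (-2, -6); dR² = 109
sL = 160/73 = 160/73
sR = 160/109 = 160/109
mL = -1·sL + 1/2·sR = -11600/7957
mR = -1/2·sL + 0·sR = -80/73

160/73 160/109 -11600/7957 -80/73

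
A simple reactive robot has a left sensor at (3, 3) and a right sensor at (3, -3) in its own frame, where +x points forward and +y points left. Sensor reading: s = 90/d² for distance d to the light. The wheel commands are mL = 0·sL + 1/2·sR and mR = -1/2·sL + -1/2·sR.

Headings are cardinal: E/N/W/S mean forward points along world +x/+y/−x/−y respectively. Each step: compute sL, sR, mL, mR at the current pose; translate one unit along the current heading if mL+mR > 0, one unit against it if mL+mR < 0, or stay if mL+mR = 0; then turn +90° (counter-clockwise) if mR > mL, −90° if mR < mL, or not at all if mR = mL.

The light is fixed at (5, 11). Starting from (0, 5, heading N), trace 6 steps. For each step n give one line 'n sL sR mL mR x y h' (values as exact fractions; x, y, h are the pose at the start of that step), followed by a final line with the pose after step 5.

n=0: pose=(0,5,N); sL=90/73, sR=90/13; mL=45/13, mR=-3870/949; mL+mR=-45/73 → advance -1; mR−mL=-7155/949 → turn -1·90°
n=1: pose=(0,4,E); sL=9/2, sR=45/52; mL=45/104, mR=-279/104; mL+mR=-9/4 → advance -1; mR−mL=-81/26 → turn -1·90°
n=2: pose=(-1,4,S); sL=90/109, sR=90/181; mL=45/181, mR=-13050/19729; mL+mR=-45/109 → advance -1; mR−mL=-17955/19729 → turn -1·90°
n=3: pose=(-1,5,W); sL=5/9, sR=1; mL=1/2, mR=-7/9; mL+mR=-5/18 → advance -1; mR−mL=-23/18 → turn -1·90°
n=4: pose=(0,5,N); sL=90/73, sR=90/13; mL=45/13, mR=-3870/949; mL+mR=-45/73 → advance -1; mR−mL=-7155/949 → turn -1·90°
n=5: pose=(0,4,E); sL=9/2, sR=45/52; mL=45/104, mR=-279/104; mL+mR=-9/4 → advance -1; mR−mL=-81/26 → turn -1·90°

0 90/73 90/13 45/13 -3870/949 0 5 N
1 9/2 45/52 45/104 -279/104 0 4 E
2 90/109 90/181 45/181 -13050/19729 -1 4 S
3 5/9 1 1/2 -7/9 -1 5 W
4 90/73 90/13 45/13 -3870/949 0 5 N
5 9/2 45/52 45/104 -279/104 0 4 E
final -1 4 S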